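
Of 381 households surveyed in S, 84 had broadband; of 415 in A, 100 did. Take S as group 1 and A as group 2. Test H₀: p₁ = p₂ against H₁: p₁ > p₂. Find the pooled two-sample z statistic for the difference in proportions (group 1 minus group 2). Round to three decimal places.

p̂₁ = 84/381 = 0.22047, p̂₂ = 100/415 = 0.24096.
Pooled p̂ = (84+100)/(381+415) = 184/796 = 0.23116.
SE = √(0.177723 × 0.00503431) = 0.02991.
z = (0.22047 − 0.24096)/0.02991 = -0.02049/0.02991 = -0.685.

z = -0.685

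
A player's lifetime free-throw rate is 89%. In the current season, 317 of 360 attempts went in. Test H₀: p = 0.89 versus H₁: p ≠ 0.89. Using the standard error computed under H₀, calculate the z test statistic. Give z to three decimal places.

p̂ = 317/360 = 0.880556.
SE = √(p₀(1−p₀)/n) = √(0.0979/360) = 0.016491.
z = (0.880556 − 0.89)/0.016491 = -0.009444/0.016491 = -0.573.
Two-sided p-value ≈ 2·Φ(−0.573) = 0.5668.

z = -0.573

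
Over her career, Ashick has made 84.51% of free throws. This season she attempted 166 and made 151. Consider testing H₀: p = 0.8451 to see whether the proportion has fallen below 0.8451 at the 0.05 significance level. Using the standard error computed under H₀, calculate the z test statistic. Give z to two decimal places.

p̂ = 151/166 = 0.9096.
SE = √(p₀(1−p₀)/n) = √(0.13091/166) = 0.0281.
z = (0.9096 − 0.8451)/0.0281 = 0.0645/0.0281 = 2.30.
p-value = P(Z < 2.298) ≈ 0.9892; since p > α = 0.05, fail to reject H₀.

z = 2.30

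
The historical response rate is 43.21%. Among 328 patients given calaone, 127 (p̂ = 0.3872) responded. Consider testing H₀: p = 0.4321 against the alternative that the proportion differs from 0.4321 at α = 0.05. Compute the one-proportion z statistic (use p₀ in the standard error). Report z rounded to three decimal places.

p̂ = 127/328 = 0.38720.
Standard error under H₀: √(0.4321×0.5679/328) = 0.02735.
z = (0.38720 − 0.4321)/0.02735 = -0.04490/0.02735 = -1.642.
p-value = 2·P(Z > 1.642) ≈ 0.1006; since p > α = 0.05, fail to reject H₀.

z = -1.642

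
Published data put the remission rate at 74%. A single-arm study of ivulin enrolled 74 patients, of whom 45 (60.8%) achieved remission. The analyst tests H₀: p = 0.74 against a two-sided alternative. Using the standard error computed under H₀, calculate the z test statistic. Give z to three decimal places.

z = -2.587

p̂ = 45/74 = 0.60811.
SE = √(p₀(1−p₀)/n) = √(0.1924/74) = 0.05099.
z = (0.60811 − 0.74)/0.05099 = -0.13189/0.05099 = -2.587.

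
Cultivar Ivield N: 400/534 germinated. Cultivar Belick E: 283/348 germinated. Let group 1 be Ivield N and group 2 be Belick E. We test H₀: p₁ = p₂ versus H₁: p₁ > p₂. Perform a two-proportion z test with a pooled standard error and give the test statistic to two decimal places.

p̂₁ = 400/534 = 0.7491, p̂₂ = 283/348 = 0.8132.
Pooled p̂ = (400+283)/(534+348) = 683/882 = 0.7744.
SE = √(p̂(1−p̂)(1/n₁+1/n₂)) = √(0.7744·0.2256·0.00474622) = √(0.000829248) = 0.0288.
z = (0.7491 − 0.8132)/0.0288 = -0.0641/0.0288 = -2.23.
p-value = P(Z > -2.228) ≈ 0.9871.

z = -2.23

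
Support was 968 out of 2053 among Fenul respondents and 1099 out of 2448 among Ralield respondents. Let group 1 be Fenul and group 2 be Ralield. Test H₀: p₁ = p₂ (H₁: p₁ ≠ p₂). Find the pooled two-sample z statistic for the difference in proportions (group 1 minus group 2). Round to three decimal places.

z = 1.513

p̂₁ = 968/2053 ≈ 0.471505, p̂₂ = 1099/2448 ≈ 0.448938.
Pooled p̂ = (968+1099)/(2053+2448) = 2067/4501 = 0.459231.
SE = √(0.248338 × 0.000895589) = 0.014913.
z = (0.471505 − 0.448938)/0.014913 = 0.022567/0.014913 = 1.513.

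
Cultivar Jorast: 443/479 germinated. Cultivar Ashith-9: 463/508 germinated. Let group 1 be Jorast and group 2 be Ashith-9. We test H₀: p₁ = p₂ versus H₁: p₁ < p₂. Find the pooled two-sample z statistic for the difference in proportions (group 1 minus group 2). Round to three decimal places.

z = 0.768

p̂₁ = 443/479 = 0.92484, p̂₂ = 463/508 = 0.91142.
Pooled p̂ = (443+463)/(479+508) = 906/987 = 0.91793.
SE = √(0.0753319 × 0.00405619) = 0.01748.
z = (0.92484 − 0.91142)/0.01748 = 0.01342/0.01748 = 0.768.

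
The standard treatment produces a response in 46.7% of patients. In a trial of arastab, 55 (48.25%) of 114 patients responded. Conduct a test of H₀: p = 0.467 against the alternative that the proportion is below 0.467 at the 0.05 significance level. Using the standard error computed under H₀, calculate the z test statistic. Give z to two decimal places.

p̂ = 55/114 ≈ 0.4825.
SE = √(p₀(1−p₀)/n) = √(0.24891/114) = 0.0467.
z = (0.4825 − 0.467)/0.0467 = 0.0155/0.0467 = 0.33.
p-value = P(Z < 0.331) ≈ 0.6296. With α = 0.05, fail to reject H₀.

z = 0.33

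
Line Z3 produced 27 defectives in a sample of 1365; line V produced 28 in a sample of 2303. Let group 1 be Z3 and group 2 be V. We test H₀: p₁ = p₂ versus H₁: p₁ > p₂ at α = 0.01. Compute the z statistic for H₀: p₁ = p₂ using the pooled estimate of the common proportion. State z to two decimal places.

z = 1.84

p̂₁ = 27/1365 = 0.01978, p̂₂ = 28/2303 = 0.01216.
Pooled p̂ = (27+28)/(1365+2303) = 55/3668 = 0.01499.
SE = √(p̂(1−p̂)(1/n₁+1/n₂)) = √(0.01499·0.98501·0.00116682) = √(1.72335e-05) = 0.00415.
z = (0.01978 − 0.01216)/0.00415 = 0.00762/0.00415 = 1.84.
p-value = P(Z > 1.836) ≈ 0.0332. With α = 0.01, fail to reject H₀.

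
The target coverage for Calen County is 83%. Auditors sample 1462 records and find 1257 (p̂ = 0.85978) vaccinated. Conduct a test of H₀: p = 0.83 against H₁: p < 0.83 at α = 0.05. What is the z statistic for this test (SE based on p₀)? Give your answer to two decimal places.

p̂ = 1257/1462 ≈ 0.85978.
SE = √(p₀(1−p₀)/n) = √(0.1411/1462) = 0.00982.
z = (0.85978 − 0.83)/0.00982 = 0.02978/0.00982 = 3.03.
p-value = P(Z < 3.031) ≈ 0.9988; since p > α = 0.05, fail to reject H₀.

z = 3.03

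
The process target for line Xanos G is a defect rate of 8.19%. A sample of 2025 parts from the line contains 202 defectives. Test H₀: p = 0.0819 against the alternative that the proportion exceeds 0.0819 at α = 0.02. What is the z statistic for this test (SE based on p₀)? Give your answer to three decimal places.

p̂ = 202/2025 = 0.099753.
Standard error under H₀: √(0.0819×0.9181/2025) = 0.006094.
z = (0.099753 − 0.0819)/0.006094 = 0.017853/0.006094 = 2.930.
p-value = P(Z > 2.930) ≈ 0.0017. With α = 0.02, reject H₀.

z = 2.930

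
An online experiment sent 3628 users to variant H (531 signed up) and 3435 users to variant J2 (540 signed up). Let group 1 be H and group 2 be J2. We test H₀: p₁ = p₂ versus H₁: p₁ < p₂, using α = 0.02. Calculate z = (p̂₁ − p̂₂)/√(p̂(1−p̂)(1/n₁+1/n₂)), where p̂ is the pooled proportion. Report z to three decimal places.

z = -1.270

p̂₁ = 531/3628 ≈ 0.14636, p̂₂ = 540/3435 ≈ 0.15721.
Pooled p̂ = (531+540)/(3628+3435) = 1071/7063 = 0.15164.
SE = √(p̂(1−p̂)(1/n₁+1/n₂)) = √(0.15164·0.84836·0.000566755) = √(7.29085e-05) = 0.00854.
z = (0.14636 − 0.15721)/0.00854 = -0.01085/0.00854 = -1.270.
p-value = P(Z < -1.270) ≈ 0.1021. With α = 0.02, fail to reject H₀.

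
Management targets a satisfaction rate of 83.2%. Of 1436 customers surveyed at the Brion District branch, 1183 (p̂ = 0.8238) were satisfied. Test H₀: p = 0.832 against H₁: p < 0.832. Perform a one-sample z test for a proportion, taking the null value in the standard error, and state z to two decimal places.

z = -0.83

p̂ = 1183/1436 = 0.8238.
SE = √(p₀(1−p₀)/n) = √(0.13978/1436) = 0.0099.
z = (0.8238 − 0.832)/0.0099 = -0.0082/0.0099 = -0.83.
p-value = P(Z < -0.830) ≈ 0.2034.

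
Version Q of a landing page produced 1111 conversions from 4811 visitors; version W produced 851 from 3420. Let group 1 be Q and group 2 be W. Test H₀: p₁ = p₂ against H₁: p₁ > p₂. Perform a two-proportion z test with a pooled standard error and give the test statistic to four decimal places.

p̂₁ = 1111/4811 = 0.230929, p̂₂ = 851/3420 = 0.248830.
Pooled p̂ = (1111+851)/(4811+3420) = 1962/8231 = 0.238367.
SE = √(p̂(1−p̂)(1/n₁+1/n₂)) = √(0.238367·0.761633·0.000500255) = √(9.08204e-05) = 0.009530.
z = (0.230929 − 0.248830)/0.009530 = -0.017901/0.009530 = -1.8784.

z = -1.8784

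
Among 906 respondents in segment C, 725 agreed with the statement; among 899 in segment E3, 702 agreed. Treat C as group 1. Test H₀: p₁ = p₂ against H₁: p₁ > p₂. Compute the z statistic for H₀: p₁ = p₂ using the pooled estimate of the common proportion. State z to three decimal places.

z = 1.010

p̂₁ = 725/906 = 0.80022, p̂₂ = 702/899 = 0.78087.
Pooled p̂ = (725+702)/(906+899) = 1427/1805 = 0.79058.
SE = √(0.165562 × 0.0022161) = 0.01915.
z = (0.80022 − 0.78087)/0.01915 = 0.01935/0.01915 = 1.010.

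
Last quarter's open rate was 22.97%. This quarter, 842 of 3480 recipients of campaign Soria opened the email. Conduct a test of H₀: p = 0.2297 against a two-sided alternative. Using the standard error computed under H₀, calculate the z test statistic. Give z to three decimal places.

z = 1.719

p̂ = 842/3480 ≈ 0.2419540.
Standard error under H₀: √(0.2297×0.7703/3480) = 0.0071305.
z = (0.2419540 − 0.2297)/0.0071305 = 0.0122540/0.0071305 = 1.719.
p-value = 2·P(Z > 1.719) ≈ 0.0857.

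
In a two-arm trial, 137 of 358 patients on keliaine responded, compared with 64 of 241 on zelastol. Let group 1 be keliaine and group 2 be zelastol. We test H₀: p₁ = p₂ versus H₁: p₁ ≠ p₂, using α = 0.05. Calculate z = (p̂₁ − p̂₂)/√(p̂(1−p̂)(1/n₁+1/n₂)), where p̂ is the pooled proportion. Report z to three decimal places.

p̂₁ = 137/358 = 0.38268, p̂₂ = 64/241 = 0.26556.
Pooled p̂ = (137+64)/(358+241) = 201/599 = 0.33556.
SE = √(0.222959 × 0.00694267) = 0.03934.
z = (0.38268 − 0.26556)/0.03934 = 0.11712/0.03934 = 2.977.
Two-sided p-value ≈ 2·Φ(−2.977) = 0.0029, so at α = 0.05 we reject H₀.

z = 2.977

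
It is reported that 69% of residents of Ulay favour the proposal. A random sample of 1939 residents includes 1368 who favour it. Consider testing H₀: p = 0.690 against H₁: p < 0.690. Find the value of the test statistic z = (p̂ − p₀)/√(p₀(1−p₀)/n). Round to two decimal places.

z = 1.48

p̂ = 1368/1939 ≈ 0.7055.
SE = √(p₀(1−p₀)/n) = √(0.2139/1939) = 0.0105.
z = (0.7055 − 0.69)/0.0105 = 0.0155/0.0105 = 1.48.
p-value = P(Z < 1.478) ≈ 0.9302.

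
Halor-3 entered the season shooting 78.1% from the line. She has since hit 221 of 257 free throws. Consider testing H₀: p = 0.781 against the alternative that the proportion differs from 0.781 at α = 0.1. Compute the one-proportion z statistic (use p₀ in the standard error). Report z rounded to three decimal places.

z = 3.059

p̂ = 221/257 = 0.85992.
SE = √(p₀(1−p₀)/n) = √(0.17104/257) = 0.02580.
z = (0.85992 − 0.781)/0.02580 = 0.07892/0.02580 = 3.059.
Two-sided p-value ≈ 2·Φ(−3.059) = 0.0022; since p < α = 0.1, reject H₀.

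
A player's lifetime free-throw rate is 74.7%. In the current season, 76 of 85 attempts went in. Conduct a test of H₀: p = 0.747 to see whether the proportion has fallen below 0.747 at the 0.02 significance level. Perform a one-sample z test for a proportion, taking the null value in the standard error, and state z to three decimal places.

p̂ = 76/85 ≈ 0.89412.
Under H₀, SE = √(0.747·0.253/85) = √(0.00222342) = 0.04715.
z = (0.89412 − 0.747)/0.04715 = 0.14712/0.04715 = 3.120.
p-value = P(Z < 3.120) ≈ 0.9991; since p > α = 0.02, fail to reject H₀.

z = 3.120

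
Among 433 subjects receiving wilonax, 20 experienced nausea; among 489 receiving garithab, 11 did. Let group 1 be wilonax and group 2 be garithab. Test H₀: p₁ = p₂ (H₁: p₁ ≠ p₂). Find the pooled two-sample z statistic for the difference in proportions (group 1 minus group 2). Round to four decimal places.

p̂₁ = 20/433 = 0.0461894, p̂₂ = 11/489 = 0.0224949.
Pooled p̂ = (20+11)/(433+489) = 31/922 = 0.0336226.
SE = √(p̂(1−p̂)(1/n₁+1/n₂)) = √(0.0336226·0.9663774·0.00435446) = √(0.000141485) = 0.0118948.
z = (0.0461894 − 0.0224949)/0.0118948 = 0.0236945/0.0118948 = 1.9920.
p-value = 2·P(Z > 1.992) ≈ 0.0464.

z = 1.9920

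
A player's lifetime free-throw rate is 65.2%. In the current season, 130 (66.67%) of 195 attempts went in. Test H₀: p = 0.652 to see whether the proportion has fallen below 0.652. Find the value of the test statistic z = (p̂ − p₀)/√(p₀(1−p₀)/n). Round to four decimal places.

z = 0.4300

p̂ = 130/195 = 0.666667.
Under H₀, SE = √(0.652·0.348/195) = √(0.00116357) = 0.034111.
z = (0.666667 − 0.652)/0.034111 = 0.014667/0.034111 = 0.4300.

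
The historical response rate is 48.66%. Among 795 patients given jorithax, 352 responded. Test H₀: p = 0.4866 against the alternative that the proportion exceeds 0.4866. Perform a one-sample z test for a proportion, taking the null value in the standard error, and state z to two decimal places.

p̂ = 352/795 ≈ 0.4428.
SE = √(p₀(1−p₀)/n) = √(0.24982/795) = 0.0177.
z = (0.4428 − 0.4866)/0.0177 = -0.0438/0.0177 = -2.47.

z = -2.47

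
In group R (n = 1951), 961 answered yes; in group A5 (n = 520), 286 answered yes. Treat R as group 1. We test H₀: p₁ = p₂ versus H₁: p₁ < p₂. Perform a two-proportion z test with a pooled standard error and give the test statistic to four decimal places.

p̂₁ = 961/1951 = 0.492568, p̂₂ = 286/520 = 0.550000.
Pooled p̂ = (961+286)/(1951+520) = 1247/2471 = 0.504654.
SE = √(p̂(1−p̂)(1/n₁+1/n₂)) = √(0.504654·0.495346·0.00243563) = √(0.000608856) = 0.024675.
z = (0.492568 − 0.550000)/0.024675 = -0.057432/0.024675 = -2.3275.
p-value = P(Z < -2.328) ≈ 0.0100.

z = -2.3275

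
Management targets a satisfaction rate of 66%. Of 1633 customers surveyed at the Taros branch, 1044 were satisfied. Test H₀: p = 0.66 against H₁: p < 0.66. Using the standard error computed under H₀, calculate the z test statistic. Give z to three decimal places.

p̂ = 1044/1633 ≈ 0.63931.
SE = √(p₀(1−p₀)/n) = √(0.2244/1633) = 0.01172.
z = (0.63931 − 0.66)/0.01172 = -0.02069/0.01172 = -1.765.

z = -1.765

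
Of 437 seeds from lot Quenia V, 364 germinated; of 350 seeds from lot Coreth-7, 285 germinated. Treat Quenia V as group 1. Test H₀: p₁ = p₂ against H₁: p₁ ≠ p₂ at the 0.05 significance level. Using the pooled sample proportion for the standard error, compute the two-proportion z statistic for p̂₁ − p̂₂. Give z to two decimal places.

p̂₁ = 364/437 = 0.8330, p̂₂ = 285/350 = 0.8143.
Pooled p̂ = (364+285)/(437+350) = 649/787 = 0.8247.
SE = √(0.144602 × 0.00514547) = 0.0273.
z = (0.8330 − 0.8143)/0.0273 = 0.0187/0.0273 = 0.68.
Two-sided p-value ≈ 2·Φ(−0.684) = 0.4938. With α = 0.05, fail to reject H₀.

z = 0.68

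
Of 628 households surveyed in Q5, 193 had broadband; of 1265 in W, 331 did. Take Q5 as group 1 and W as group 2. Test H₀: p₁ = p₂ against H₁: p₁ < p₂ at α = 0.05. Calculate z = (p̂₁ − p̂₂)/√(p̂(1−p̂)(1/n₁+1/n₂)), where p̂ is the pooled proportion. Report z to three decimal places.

p̂₁ = 193/628 = 0.30732, p̂₂ = 331/1265 = 0.26166.
Pooled p̂ = (193+331)/(628+1265) = 524/1893 = 0.27681.
SE = √(p̂(1−p̂)(1/n₁+1/n₂)) = √(0.27681·0.72319·0.00238287) = √(0.000477017) = 0.02184.
z = (0.30732 − 0.26166)/0.02184 = 0.04566/0.02184 = 2.091.
p-value = P(Z < 2.091) ≈ 0.9817; since p > α = 0.05, fail to reject H₀.

z = 2.091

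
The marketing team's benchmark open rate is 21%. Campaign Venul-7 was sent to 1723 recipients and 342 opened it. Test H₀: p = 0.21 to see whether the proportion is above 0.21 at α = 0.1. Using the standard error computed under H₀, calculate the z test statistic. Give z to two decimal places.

z = -1.17

p̂ = 342/1723 ≈ 0.1985.
Under H₀, SE = √(0.21·0.79/1723) = √(9.62855e-05) = 0.0098.
z = (0.1985 − 0.21)/0.0098 = -0.0115/0.0098 = -1.17.
p-value = P(Z > -1.173) ≈ 0.8796, so at α = 0.1 we fail to reject H₀.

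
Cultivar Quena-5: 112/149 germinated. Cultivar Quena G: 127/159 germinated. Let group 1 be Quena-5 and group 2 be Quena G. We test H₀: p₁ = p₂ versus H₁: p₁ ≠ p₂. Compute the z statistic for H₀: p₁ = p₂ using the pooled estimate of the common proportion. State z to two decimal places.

z = -0.99

p̂₁ = 112/149 ≈ 0.7517, p̂₂ = 127/159 ≈ 0.7987.
Pooled p̂ = (112+127)/(149+159) = 239/308 = 0.7760.
SE = √(0.173838 × 0.0130007) = 0.0475.
z = (0.7517 − 0.7987)/0.0475 = -0.0470/0.0475 = -0.99.
Two-sided p-value ≈ 2·Φ(−0.990) = 0.3222.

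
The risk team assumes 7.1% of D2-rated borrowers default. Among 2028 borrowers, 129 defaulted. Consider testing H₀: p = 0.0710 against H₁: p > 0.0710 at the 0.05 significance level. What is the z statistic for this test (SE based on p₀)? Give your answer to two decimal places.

z = -1.30

p̂ = 129/2028 ≈ 0.0636.
Under H₀, SE = √(0.071·0.929/2028) = √(3.25242e-05) = 0.0057.
z = (0.0636 − 0.071)/0.0057 = -0.0074/0.0057 = -1.30.
p-value = P(Z > -1.296) ≈ 0.9025, so at α = 0.05 we fail to reject H₀.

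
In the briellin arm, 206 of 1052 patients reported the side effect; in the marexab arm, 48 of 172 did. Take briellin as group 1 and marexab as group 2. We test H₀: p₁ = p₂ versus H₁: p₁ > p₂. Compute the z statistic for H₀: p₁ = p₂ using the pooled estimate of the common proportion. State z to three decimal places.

p̂₁ = 206/1052 ≈ 0.19582, p̂₂ = 48/172 ≈ 0.27907.
Pooled p̂ = (206+48)/(1052+172) = 254/1224 = 0.20752.
SE = √(0.164453 × 0.00676452) = 0.03335.
z = (0.19582 − 0.27907)/0.03335 = -0.08325/0.03335 = -2.496.

z = -2.496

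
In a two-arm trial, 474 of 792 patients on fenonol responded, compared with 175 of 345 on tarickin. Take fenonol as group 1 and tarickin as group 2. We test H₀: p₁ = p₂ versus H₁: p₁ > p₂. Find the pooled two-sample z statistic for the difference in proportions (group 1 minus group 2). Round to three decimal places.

p̂₁ = 474/792 = 0.598485, p̂₂ = 175/345 = 0.507246.
Pooled p̂ = (474+175)/(792+345) = 649/1137 = 0.570800.
SE = √(p̂(1−p̂)(1/n₁+1/n₂)) = √(0.570800·0.429200·0.00416118) = √(0.00101944) = 0.031929.
z = (0.598485 − 0.507246)/0.031929 = 0.091239/0.031929 = 2.858.

z = 2.858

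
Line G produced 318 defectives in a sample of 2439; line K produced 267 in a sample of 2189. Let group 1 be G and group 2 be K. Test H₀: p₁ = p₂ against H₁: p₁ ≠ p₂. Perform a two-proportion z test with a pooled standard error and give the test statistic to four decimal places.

z = 0.8594

p̂₁ = 318/2439 ≈ 0.1303813, p̂₂ = 267/2189 ≈ 0.1219735.
Pooled p̂ = (318+267)/(2439+2189) = 585/4628 = 0.1264045.
SE = √(0.110426 × 0.000866834) = 0.0097837.
z = (0.1303813 − 0.1219735)/0.0097837 = 0.0084078/0.0097837 = 0.8594.
p-value = 2·P(Z > 0.859) ≈ 0.3901.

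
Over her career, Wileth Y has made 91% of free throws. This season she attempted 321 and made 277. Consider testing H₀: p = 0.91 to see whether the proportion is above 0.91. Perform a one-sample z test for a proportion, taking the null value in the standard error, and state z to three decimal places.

z = -2.947

p̂ = 277/321 = 0.86293.
Standard error under H₀: √(0.91×0.09/321) = 0.01597.
z = (0.86293 − 0.91)/0.01597 = -0.04707/0.01597 = -2.947.
p-value = P(Z > -2.947) ≈ 0.9984.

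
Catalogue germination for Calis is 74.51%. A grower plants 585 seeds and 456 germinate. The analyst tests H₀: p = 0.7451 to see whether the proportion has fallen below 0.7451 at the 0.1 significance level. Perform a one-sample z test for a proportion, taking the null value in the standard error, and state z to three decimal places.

z = 1.908

p̂ = 456/585 ≈ 0.77949.
Under H₀, SE = √(0.7451·0.2549/585) = √(0.00032466) = 0.01802.
z = (0.77949 − 0.7451)/0.01802 = 0.03439/0.01802 = 1.908.
p-value = P(Z < 1.908) ≈ 0.9718. With α = 0.1, fail to reject H₀.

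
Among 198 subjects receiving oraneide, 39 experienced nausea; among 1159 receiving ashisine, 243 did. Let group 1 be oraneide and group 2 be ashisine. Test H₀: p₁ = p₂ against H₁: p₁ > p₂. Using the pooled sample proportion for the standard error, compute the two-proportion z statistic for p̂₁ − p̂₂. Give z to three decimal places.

z = -0.407

p̂₁ = 39/198 ≈ 0.19697, p̂₂ = 243/1159 ≈ 0.20966.
Pooled p̂ = (39+243)/(198+1159) = 282/1357 = 0.20781.
SE = √(0.164626 × 0.00591332) = 0.03120.
z = (0.19697 − 0.20966)/0.03120 = -0.01269/0.03120 = -0.407.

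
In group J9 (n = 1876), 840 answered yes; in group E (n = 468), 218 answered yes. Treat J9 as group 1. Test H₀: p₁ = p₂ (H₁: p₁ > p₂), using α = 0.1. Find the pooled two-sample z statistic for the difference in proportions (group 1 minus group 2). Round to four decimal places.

z = -0.7020

p̂₁ = 840/1876 = 0.447761, p̂₂ = 218/468 = 0.465812.
Pooled p̂ = (840+218)/(1876+468) = 1058/2344 = 0.451365.
SE = √(p̂(1−p̂)(1/n₁+1/n₂)) = √(0.451365·0.548635·0.0026698) = √(0.000661135) = 0.025713.
z = (0.447761 − 0.465812)/0.025713 = -0.018051/0.025713 = -0.7020.
p-value = P(Z > -0.702) ≈ 0.7587; since p > α = 0.1, fail to reject H₀.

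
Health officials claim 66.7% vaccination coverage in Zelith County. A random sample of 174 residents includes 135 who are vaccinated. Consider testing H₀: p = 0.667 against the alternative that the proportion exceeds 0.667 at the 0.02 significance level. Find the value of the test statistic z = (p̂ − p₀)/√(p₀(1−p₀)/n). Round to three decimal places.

p̂ = 135/174 ≈ 0.77586.
Standard error under H₀: √(0.667×0.333/174) = 0.03573.
z = (0.77586 − 0.667)/0.03573 = 0.10886/0.03573 = 3.047.
p-value = P(Z > 3.047) ≈ 0.0012; since p < α = 0.02, reject H₀.

z = 3.047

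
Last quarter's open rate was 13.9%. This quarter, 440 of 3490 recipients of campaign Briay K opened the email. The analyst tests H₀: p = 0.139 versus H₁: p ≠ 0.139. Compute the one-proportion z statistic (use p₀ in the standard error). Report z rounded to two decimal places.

z = -2.21

p̂ = 440/3490 = 0.12607.
Under H₀, SE = √(0.139·0.861/3490) = √(3.4292e-05) = 0.00586.
z = (0.12607 − 0.139)/0.00586 = -0.01293/0.00586 = -2.21.
Two-sided p-value ≈ 2·Φ(−2.207) = 0.0273.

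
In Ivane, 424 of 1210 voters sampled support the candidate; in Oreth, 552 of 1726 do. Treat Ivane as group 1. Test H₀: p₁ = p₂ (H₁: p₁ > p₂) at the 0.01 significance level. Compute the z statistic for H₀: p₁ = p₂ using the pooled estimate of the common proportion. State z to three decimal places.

z = 1.732

p̂₁ = 424/1210 ≈ 0.350413, p̂₂ = 552/1726 ≈ 0.319815.
Pooled p̂ = (424+552)/(1210+1726) = 976/2936 = 0.332425.
SE = √(0.221919 × 0.00140582) = 0.017663.
z = (0.350413 − 0.319815)/0.017663 = 0.030598/0.017663 = 1.732.
p-value = P(Z > 1.732) ≈ 0.0416; since p > α = 0.01, fail to reject H₀.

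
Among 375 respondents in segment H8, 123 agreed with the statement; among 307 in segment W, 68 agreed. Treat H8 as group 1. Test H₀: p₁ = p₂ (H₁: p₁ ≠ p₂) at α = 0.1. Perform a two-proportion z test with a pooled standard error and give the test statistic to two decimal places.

p̂₁ = 123/375 ≈ 0.3280, p̂₂ = 68/307 ≈ 0.2215.
Pooled p̂ = (123+68)/(375+307) = 191/682 = 0.2801.
SE = √(0.201626 × 0.005924) = 0.0346.
z = (0.3280 − 0.2215)/0.0346 = 0.1065/0.0346 = 3.08.
p-value = 2·P(Z > 3.082) ≈ 0.0021; since p < α = 0.1, reject H₀.

z = 3.08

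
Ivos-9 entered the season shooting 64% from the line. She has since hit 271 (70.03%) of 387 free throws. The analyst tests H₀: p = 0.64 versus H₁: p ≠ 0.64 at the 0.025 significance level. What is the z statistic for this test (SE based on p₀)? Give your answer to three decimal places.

z = 2.470

p̂ = 271/387 = 0.70026.
Under H₀, SE = √(0.64·0.36/387) = √(0.000595349) = 0.02440.
z = (0.70026 − 0.64)/0.02440 = 0.06026/0.02440 = 2.470.
Two-sided p-value ≈ 2·Φ(−2.470) = 0.0135; since p < α = 0.025, reject H₀.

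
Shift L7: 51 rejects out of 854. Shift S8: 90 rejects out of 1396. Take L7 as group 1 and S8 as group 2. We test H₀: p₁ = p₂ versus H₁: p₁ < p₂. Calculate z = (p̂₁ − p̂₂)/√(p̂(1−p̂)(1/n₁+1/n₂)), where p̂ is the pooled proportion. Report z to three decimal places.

z = -0.451

p̂₁ = 51/854 = 0.05972, p̂₂ = 90/1396 = 0.06447.
Pooled p̂ = (51+90)/(854+1396) = 141/2250 = 0.06267.
SE = √(p̂(1−p̂)(1/n₁+1/n₂)) = √(0.06267·0.93733·0.00188729) = √(0.000110859) = 0.01053.
z = (0.05972 − 0.06447)/0.01053 = -0.00475/0.01053 = -0.451.
p-value = P(Z < -0.451) ≈ 0.3259.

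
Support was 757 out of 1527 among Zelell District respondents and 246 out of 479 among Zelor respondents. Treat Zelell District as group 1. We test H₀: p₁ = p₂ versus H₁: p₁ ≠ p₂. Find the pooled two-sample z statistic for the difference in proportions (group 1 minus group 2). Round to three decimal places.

p̂₁ = 757/1527 ≈ 0.49574, p̂₂ = 246/479 ≈ 0.51357.
Pooled p̂ = (757+246)/(1527+479) = 1003/2006 = 0.50000.
SE = √(p̂(1−p̂)(1/n₁+1/n₂)) = √(0.50000·0.50000·0.00274256) = √(0.00068564) = 0.02618.
z = (0.49574 − 0.51357)/0.02618 = -0.01783/0.02618 = -0.681.
p-value = 2·P(Z > 0.681) ≈ 0.4960.

z = -0.681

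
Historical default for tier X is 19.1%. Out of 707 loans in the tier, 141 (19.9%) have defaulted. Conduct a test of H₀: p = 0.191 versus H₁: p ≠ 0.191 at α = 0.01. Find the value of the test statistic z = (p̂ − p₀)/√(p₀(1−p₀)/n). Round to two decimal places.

z = 0.57

p̂ = 141/707 ≈ 0.1994.
SE = √(p₀(1−p₀)/n) = √(0.15452/707) = 0.0148.
z = (0.1994 − 0.191)/0.0148 = 0.0084/0.0148 = 0.57.
p-value = 2·P(Z > 0.571) ≈ 0.5683; since p > α = 0.01, fail to reject H₀.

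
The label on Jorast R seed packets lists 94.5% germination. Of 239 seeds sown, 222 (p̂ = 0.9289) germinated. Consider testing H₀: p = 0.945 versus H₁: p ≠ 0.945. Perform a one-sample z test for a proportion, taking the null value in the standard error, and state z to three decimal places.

p̂ = 222/239 ≈ 0.92887.
SE = √(p₀(1−p₀)/n) = √(0.051975/239) = 0.01475.
z = (0.92887 − 0.945)/0.01475 = -0.01613/0.01475 = -1.094.

z = -1.094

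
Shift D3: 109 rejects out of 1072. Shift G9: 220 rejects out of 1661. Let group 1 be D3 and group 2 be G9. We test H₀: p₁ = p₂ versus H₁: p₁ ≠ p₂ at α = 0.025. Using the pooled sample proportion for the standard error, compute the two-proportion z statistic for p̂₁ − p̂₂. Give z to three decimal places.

z = -2.414

p̂₁ = 109/1072 = 0.101679, p̂₂ = 220/1661 = 0.132450.
Pooled p̂ = (109+220)/(1072+1661) = 329/2733 = 0.120381.
SE = √(0.105889 × 0.00153488) = 0.012749.
z = (0.101679 − 0.132450)/0.012749 = -0.030771/0.012749 = -2.414.
p-value = 2·P(Z > 2.414) ≈ 0.0158, so at α = 0.025 we reject H₀.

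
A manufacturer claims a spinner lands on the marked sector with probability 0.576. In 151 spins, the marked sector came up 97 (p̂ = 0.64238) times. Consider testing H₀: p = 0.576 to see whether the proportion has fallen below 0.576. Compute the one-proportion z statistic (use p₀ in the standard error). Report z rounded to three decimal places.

p̂ = 97/151 = 0.642384.
SE = √(p₀(1−p₀)/n) = √(0.24422/151) = 0.040217.
z = (0.642384 − 0.576)/0.040217 = 0.066384/0.040217 = 1.651.

z = 1.651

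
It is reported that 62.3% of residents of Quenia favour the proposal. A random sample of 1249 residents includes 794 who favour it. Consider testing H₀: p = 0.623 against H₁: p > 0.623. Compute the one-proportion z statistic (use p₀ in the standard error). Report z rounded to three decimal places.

p̂ = 794/1249 = 0.63571.
Standard error under H₀: √(0.623×0.377/1249) = 0.01371.
z = (0.63571 − 0.623)/0.01371 = 0.01271/0.01371 = 0.927.

z = 0.927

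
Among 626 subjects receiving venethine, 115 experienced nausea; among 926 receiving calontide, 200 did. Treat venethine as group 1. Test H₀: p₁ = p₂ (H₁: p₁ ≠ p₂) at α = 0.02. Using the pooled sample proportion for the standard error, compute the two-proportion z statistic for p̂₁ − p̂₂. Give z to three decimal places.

z = -1.551

p̂₁ = 115/626 = 0.18371, p̂₂ = 200/926 = 0.21598.
Pooled p̂ = (115+200)/(626+926) = 315/1552 = 0.20296.
SE = √(0.16177 × 0.00267736) = 0.02081.
z = (0.18371 − 0.21598)/0.02081 = -0.03227/0.02081 = -1.551.
Two-sided p-value ≈ 2·Φ(−1.551) = 0.1209. With α = 0.02, fail to reject H₀.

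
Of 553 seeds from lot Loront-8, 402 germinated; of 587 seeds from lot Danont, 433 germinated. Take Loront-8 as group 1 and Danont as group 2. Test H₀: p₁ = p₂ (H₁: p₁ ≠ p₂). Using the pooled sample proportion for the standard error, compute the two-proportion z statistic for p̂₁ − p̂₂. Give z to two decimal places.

p̂₁ = 402/553 ≈ 0.7269, p̂₂ = 433/587 ≈ 0.7376.
Pooled p̂ = (402+433)/(553+587) = 835/1140 = 0.7325.
SE = √(0.195964 × 0.0035119) = 0.0262.
z = (0.7269 − 0.7376)/0.0262 = -0.0107/0.0262 = -0.41.
p-value = 2·P(Z > 0.408) ≈ 0.6832.

z = -0.41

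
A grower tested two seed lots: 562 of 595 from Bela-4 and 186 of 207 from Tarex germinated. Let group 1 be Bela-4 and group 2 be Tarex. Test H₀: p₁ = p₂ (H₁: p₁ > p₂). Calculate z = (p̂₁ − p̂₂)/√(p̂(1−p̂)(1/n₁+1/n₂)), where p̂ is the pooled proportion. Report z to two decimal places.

z = 2.27

p̂₁ = 562/595 = 0.9445, p̂₂ = 186/207 = 0.8986.
Pooled p̂ = (562+186)/(595+207) = 748/802 = 0.9327.
SE = √(0.0627981 × 0.00651159) = 0.0202.
z = (0.9445 − 0.8986)/0.0202 = 0.0459/0.0202 = 2.27.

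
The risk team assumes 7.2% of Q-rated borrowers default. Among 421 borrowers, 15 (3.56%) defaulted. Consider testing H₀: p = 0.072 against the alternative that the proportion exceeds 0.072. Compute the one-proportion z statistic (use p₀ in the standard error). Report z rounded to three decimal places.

z = -2.887

p̂ = 15/421 = 0.03563.
SE = √(p₀(1−p₀)/n) = √(0.066816/421) = 0.01260.
z = (0.03563 − 0.072)/0.01260 = -0.03637/0.01260 = -2.887.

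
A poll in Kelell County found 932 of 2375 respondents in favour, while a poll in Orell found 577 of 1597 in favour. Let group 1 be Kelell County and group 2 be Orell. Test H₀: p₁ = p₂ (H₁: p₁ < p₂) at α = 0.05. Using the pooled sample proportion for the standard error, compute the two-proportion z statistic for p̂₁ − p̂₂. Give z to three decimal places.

z = 1.981

p̂₁ = 932/2375 = 0.39242, p̂₂ = 577/1597 = 0.36130.
Pooled p̂ = (932+577)/(2375+1597) = 1509/3972 = 0.37991.
SE = √(0.235578 × 0.00104723) = 0.01571.
z = (0.39242 − 0.36130)/0.01571 = 0.03112/0.01571 = 1.981.
p-value = P(Z < 1.981) ≈ 0.9762, so at α = 0.05 we fail to reject H₀.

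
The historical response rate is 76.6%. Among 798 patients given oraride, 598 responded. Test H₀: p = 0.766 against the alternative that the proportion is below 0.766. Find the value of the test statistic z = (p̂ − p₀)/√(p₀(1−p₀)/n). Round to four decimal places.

p̂ = 598/798 ≈ 0.749373.
Standard error under H₀: √(0.766×0.234/798) = 0.014987.
z = (0.749373 − 0.766)/0.014987 = -0.016627/0.014987 = -1.1094.

z = -1.1094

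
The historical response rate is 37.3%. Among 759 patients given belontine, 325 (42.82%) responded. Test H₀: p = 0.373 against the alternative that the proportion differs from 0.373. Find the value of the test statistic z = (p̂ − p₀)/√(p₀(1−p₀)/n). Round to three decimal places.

p̂ = 325/759 = 0.428195.
Under H₀, SE = √(0.373·0.627/759) = √(0.00030813) = 0.017554.
z = (0.428195 − 0.373)/0.017554 = 0.055195/0.017554 = 3.144.
Two-sided p-value ≈ 2·Φ(−3.144) = 0.0017.

z = 3.144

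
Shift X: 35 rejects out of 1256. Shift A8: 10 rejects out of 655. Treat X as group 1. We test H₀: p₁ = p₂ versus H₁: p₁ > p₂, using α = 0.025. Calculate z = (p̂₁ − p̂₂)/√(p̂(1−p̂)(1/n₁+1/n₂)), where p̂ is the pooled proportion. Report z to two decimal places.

p̂₁ = 35/1256 ≈ 0.02787, p̂₂ = 10/655 ≈ 0.01527.
Pooled p̂ = (35+10)/(1256+655) = 45/1911 = 0.02355.
SE = √(0.0229934 × 0.0023229) = 0.00731.
z = (0.02787 − 0.01527)/0.00731 = 0.01260/0.00731 = 1.72.
p-value = P(Z > 1.724) ≈ 0.0424, so at α = 0.025 we fail to reject H₀.

z = 1.72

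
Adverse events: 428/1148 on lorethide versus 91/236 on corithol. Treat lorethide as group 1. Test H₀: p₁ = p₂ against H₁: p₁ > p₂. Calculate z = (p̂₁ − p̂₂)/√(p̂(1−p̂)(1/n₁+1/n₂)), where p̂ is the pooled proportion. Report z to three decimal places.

p̂₁ = 428/1148 = 0.37282, p̂₂ = 91/236 = 0.38559.
Pooled p̂ = (428+91)/(1148+236) = 519/1384 = 0.37500.
SE = √(0.234375 × 0.00510837) = 0.03460.
z = (0.37282 − 0.38559)/0.03460 = -0.01277/0.03460 = -0.369.
p-value = P(Z > -0.369) ≈ 0.6440.

z = -0.369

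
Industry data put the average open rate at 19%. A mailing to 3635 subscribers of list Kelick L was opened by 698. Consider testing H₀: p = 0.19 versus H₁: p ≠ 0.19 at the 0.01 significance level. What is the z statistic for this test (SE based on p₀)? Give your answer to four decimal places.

z = 0.3108

p̂ = 698/3635 ≈ 0.1920220.
SE = √(p₀(1−p₀)/n) = √(0.1539/3635) = 0.0065068.
z = (0.1920220 − 0.19)/0.0065068 = 0.0020220/0.0065068 = 0.3108.
Two-sided p-value ≈ 2·Φ(−0.311) = 0.7560. With α = 0.01, fail to reject H₀.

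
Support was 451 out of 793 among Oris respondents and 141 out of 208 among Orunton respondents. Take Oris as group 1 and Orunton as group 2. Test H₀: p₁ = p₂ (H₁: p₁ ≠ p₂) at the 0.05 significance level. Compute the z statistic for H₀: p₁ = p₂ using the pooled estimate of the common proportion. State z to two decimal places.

z = -2.85

p̂₁ = 451/793 ≈ 0.5687, p̂₂ = 141/208 ≈ 0.6779.
Pooled p̂ = (451+141)/(793+208) = 592/1001 = 0.5914.
SE = √(p̂(1−p̂)(1/n₁+1/n₂)) = √(0.5914·0.4086·0.00606873) = √(0.00146647) = 0.0383.
z = (0.5687 − 0.6779)/0.0383 = -0.1092/0.0383 = -2.85.
Two-sided p-value ≈ 2·Φ(−2.850) = 0.0044; since p < α = 0.05, reject H₀.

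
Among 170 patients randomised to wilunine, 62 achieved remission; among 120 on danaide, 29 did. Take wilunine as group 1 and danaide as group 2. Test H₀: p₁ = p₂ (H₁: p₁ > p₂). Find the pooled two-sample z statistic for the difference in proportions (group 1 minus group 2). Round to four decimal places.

p̂₁ = 62/170 = 0.364706, p̂₂ = 29/120 = 0.241667.
Pooled p̂ = (62+29)/(170+120) = 91/290 = 0.313793.
SE = √(p̂(1−p̂)(1/n₁+1/n₂)) = √(0.313793·0.686207·0.0142157) = √(0.00306102) = 0.055326.
z = (0.364706 − 0.241667)/0.055326 = 0.123039/0.055326 = 2.2239.

z = 2.2239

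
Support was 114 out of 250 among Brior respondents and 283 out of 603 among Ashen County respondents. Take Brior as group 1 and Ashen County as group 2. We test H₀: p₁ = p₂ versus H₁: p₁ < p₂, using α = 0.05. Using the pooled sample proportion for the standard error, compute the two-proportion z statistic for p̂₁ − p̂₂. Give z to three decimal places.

z = -0.355

p̂₁ = 114/250 ≈ 0.45600, p̂₂ = 283/603 ≈ 0.46932.
Pooled p̂ = (114+283)/(250+603) = 397/853 = 0.46542.
SE = √(0.248804 × 0.00565837) = 0.03752.
z = (0.45600 − 0.46932)/0.03752 = -0.01332/0.03752 = -0.355.
p-value = P(Z < -0.355) ≈ 0.3613. With α = 0.05, fail to reject H₀.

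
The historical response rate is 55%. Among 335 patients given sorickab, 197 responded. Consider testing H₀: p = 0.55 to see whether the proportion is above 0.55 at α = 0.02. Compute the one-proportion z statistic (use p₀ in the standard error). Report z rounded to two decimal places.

z = 1.40

p̂ = 197/335 = 0.5881.
Under H₀, SE = √(0.55·0.45/335) = √(0.000738806) = 0.0272.
z = (0.5881 − 0.55)/0.0272 = 0.0381/0.0272 = 1.40.
p-value = P(Z > 1.400) ≈ 0.0807; since p > α = 0.02, fail to reject H₀.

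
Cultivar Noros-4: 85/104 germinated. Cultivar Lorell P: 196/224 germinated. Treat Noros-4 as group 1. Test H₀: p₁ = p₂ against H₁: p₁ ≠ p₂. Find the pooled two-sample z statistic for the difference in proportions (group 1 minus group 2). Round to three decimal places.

z = -1.388

p̂₁ = 85/104 = 0.81731, p̂₂ = 196/224 = 0.87500.
Pooled p̂ = (85+196)/(104+224) = 281/328 = 0.85671.
SE = √(p̂(1−p̂)(1/n₁+1/n₂)) = √(0.85671·0.14329·0.0140797) = √(0.00172842) = 0.04157.
z = (0.81731 − 0.87500)/0.04157 = -0.05769/0.04157 = -1.388.
p-value = 2·P(Z > 1.388) ≈ 0.1652.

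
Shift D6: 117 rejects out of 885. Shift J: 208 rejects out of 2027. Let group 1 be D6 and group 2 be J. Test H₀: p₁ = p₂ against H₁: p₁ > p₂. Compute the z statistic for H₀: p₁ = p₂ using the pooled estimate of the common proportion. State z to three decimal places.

z = 2.332

p̂₁ = 117/885 ≈ 0.13220, p̂₂ = 208/2027 ≈ 0.10261.
Pooled p̂ = (117+208)/(885+2027) = 325/2912 = 0.11161.
SE = √(0.099151 × 0.00162328) = 0.01269.
z = (0.13220 − 0.10261)/0.01269 = 0.02959/0.01269 = 2.332.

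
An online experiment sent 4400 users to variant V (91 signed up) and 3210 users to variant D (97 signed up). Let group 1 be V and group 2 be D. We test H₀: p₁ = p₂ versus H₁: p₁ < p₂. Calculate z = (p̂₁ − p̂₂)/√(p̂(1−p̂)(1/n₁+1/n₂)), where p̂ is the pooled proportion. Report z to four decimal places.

z = -2.6467

p̂₁ = 91/4400 = 0.020682, p̂₂ = 97/3210 = 0.030218.
Pooled p̂ = (91+97)/(4400+3210) = 188/7610 = 0.024704.
SE = √(p̂(1−p̂)(1/n₁+1/n₂)) = √(0.024704·0.975296·0.000538799) = √(1.29818e-05) = 0.003603.
z = (0.020682 − 0.030218)/0.003603 = -0.009536/0.003603 = -2.6467.
p-value = P(Z < -2.647) ≈ 0.0041.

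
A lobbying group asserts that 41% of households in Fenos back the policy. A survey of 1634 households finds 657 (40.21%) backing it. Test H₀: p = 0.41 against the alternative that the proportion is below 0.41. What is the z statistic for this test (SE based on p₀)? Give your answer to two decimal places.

z = -0.65

p̂ = 657/1634 ≈ 0.4021.
SE = √(p₀(1−p₀)/n) = √(0.2419/1634) = 0.0122.
z = (0.4021 − 0.41)/0.0122 = -0.0079/0.0122 = -0.65.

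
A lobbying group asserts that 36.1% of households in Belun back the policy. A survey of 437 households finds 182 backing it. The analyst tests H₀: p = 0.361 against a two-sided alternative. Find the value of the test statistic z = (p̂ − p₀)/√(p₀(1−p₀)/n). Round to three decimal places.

z = 2.415

p̂ = 182/437 = 0.416476.
Under H₀, SE = √(0.361·0.639/437) = √(0.00052787) = 0.022975.
z = (0.416476 − 0.361)/0.022975 = 0.055476/0.022975 = 2.415.
Two-sided p-value ≈ 2·Φ(−2.415) = 0.0158.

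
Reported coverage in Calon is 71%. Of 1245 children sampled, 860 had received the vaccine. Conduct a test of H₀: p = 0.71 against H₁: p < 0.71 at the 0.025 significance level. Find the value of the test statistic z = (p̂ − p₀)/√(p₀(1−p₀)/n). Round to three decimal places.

z = -1.496

p̂ = 860/1245 ≈ 0.69076.
SE = √(p₀(1−p₀)/n) = √(0.2059/1245) = 0.01286.
z = (0.69076 − 0.71)/0.01286 = -0.01924/0.01286 = -1.496.
p-value = P(Z < -1.496) ≈ 0.0673, so at α = 0.025 we fail to reject H₀.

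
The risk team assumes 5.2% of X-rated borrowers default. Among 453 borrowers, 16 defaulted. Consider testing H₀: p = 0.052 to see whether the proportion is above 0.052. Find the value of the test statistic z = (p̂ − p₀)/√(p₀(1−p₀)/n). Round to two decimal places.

z = -1.60

p̂ = 16/453 ≈ 0.03532.
SE = √(p₀(1−p₀)/n) = √(0.049296/453) = 0.01043.
z = (0.03532 − 0.052)/0.01043 = -0.01668/0.01043 = -1.60.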